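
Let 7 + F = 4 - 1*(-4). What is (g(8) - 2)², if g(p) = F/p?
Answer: 225/64 ≈ 3.5156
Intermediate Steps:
F = 1 (F = -7 + (4 - 1*(-4)) = -7 + (4 + 4) = -7 + 8 = 1)
g(p) = 1/p
(g(8) - 2)² = (1/8 - 2)² = (⅛ - 2)² = (-15/8)² = 225/64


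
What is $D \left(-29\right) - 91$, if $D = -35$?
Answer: $924$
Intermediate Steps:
$D \left(-29\right) - 91 = \left(-35\right) \left(-29\right) - 91 = 1015 - 91 = 924$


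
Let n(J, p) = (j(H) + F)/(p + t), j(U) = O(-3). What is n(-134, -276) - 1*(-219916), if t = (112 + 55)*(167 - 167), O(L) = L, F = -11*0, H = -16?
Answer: 20232273/92 ≈ 2.1992e+5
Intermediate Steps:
F = 0
j(U) = -3
t = 0 (t = 167*0 = 0)
n(J, p) = -3/p (n(J, p) = (-3 + 0)/(p + 0) = -3/p)
n(-134, -276) - 1*(-219916) = -3/(-276) - 1*(-219916) = -3*(-1/276) + 219916 = 1/92 + 219916 = 20232273/92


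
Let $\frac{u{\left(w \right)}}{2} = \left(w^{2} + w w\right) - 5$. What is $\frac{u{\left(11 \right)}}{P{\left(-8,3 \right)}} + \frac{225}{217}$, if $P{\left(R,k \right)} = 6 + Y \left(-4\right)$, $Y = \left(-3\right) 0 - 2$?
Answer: $\frac{7572}{217} \approx 34.894$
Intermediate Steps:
$Y = -2$ ($Y = 0 - 2 = -2$)
$u{\left(w \right)} = -10 + 4 w^{2}$ ($u{\left(w \right)} = 2 \left(\left(w^{2} + w w\right) - 5\right) = 2 \left(\left(w^{2} + w^{2}\right) - 5\right) = 2 \left(2 w^{2} - 5\right) = 2 \left(-5 + 2 w^{2}\right) = -10 + 4 w^{2}$)
$P{\left(R,k \right)} = 14$ ($P{\left(R,k \right)} = 6 - -8 = 6 + 8 = 14$)
$\frac{u{\left(11 \right)}}{P{\left(-8,3 \right)}} + \frac{225}{217} = \frac{-10 + 4 \cdot 11^{2}}{14} + \frac{225}{217} = \left(-10 + 4 \cdot 121\right) \frac{1}{14} + 225 \cdot \frac{1}{217} = \left(-10 + 484\right) \frac{1}{14} + \frac{225}{217} = 474 \cdot \frac{1}{14} + \frac{225}{217} = \frac{237}{7} + \frac{225}{217} = \frac{7572}{217}$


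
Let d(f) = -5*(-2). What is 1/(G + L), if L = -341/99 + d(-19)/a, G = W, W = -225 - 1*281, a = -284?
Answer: -1278/651115 ≈ -0.0019628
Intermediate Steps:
W = -506 (W = -225 - 281 = -506)
d(f) = 10
G = -506
L = -4447/1278 (L = -341/99 + 10/(-284) = -341*1/99 + 10*(-1/284) = -31/9 - 5/142 = -4447/1278 ≈ -3.4797)
1/(G + L) = 1/(-506 - 4447/1278) = 1/(-651115/1278) = -1278/651115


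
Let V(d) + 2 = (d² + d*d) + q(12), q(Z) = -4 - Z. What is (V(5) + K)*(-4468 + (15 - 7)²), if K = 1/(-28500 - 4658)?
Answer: -2336443110/16579 ≈ -1.4093e+5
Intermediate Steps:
K = -1/33158 (K = 1/(-33158) = -1/33158 ≈ -3.0159e-5)
V(d) = -18 + 2*d² (V(d) = -2 + ((d² + d*d) + (-4 - 1*12)) = -2 + ((d² + d²) + (-4 - 12)) = -2 + (2*d² - 16) = -2 + (-16 + 2*d²) = -18 + 2*d²)
(V(5) + K)*(-4468 + (15 - 7)²) = ((-18 + 2*5²) - 1/33158)*(-4468 + (15 - 7)²) = ((-18 + 2*25) - 1/33158)*(-4468 + 8²) = ((-18 + 50) - 1/33158)*(-4468 + 64) = (32 - 1/33158)*(-4404) = (1061055/33158)*(-4404) = -2336443110/16579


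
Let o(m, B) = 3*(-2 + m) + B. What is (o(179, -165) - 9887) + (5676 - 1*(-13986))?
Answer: 10141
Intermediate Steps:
o(m, B) = -6 + B + 3*m (o(m, B) = (-6 + 3*m) + B = -6 + B + 3*m)
(o(179, -165) - 9887) + (5676 - 1*(-13986)) = ((-6 - 165 + 3*179) - 9887) + (5676 - 1*(-13986)) = ((-6 - 165 + 537) - 9887) + (5676 + 13986) = (366 - 9887) + 19662 = -9521 + 19662 = 10141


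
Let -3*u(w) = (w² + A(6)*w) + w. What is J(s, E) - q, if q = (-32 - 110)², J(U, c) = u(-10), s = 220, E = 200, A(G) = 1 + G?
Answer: -60512/3 ≈ -20171.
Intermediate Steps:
u(w) = -8*w/3 - w²/3 (u(w) = -((w² + (1 + 6)*w) + w)/3 = -((w² + 7*w) + w)/3 = -(w² + 8*w)/3 = -8*w/3 - w²/3)
J(U, c) = -20/3 (J(U, c) = -⅓*(-10)*(8 - 10) = -⅓*(-10)*(-2) = -20/3)
q = 20164 (q = (-142)² = 20164)
J(s, E) - q = -20/3 - 1*20164 = -20/3 - 20164 = -60512/3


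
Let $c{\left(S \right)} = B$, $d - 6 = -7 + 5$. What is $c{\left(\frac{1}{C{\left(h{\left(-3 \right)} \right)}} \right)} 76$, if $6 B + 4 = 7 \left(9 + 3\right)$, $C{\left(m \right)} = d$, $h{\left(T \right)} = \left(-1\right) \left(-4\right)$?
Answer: $\frac{3040}{3} \approx 1013.3$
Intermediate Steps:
$h{\left(T \right)} = 4$
$d = 4$ ($d = 6 + \left(-7 + 5\right) = 6 - 2 = 4$)
$C{\left(m \right)} = 4$
$B = \frac{40}{3}$ ($B = - \frac{2}{3} + \frac{7 \left(9 + 3\right)}{6} = - \frac{2}{3} + \frac{7 \cdot 12}{6} = - \frac{2}{3} + \frac{1}{6} \cdot 84 = - \frac{2}{3} + 14 = \frac{40}{3} \approx 13.333$)
$c{\left(S \right)} = \frac{40}{3}$
$c{\left(\frac{1}{C{\left(h{\left(-3 \right)} \right)}} \right)} 76 = \frac{40}{3} \cdot 76 = \frac{3040}{3}$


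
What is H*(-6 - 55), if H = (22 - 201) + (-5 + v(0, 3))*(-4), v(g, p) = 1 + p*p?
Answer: 12139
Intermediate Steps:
v(g, p) = 1 + p²
H = -199 (H = (22 - 201) + (-5 + (1 + 3²))*(-4) = -179 + (-5 + (1 + 9))*(-4) = -179 + (-5 + 10)*(-4) = -179 + 5*(-4) = -179 - 20 = -199)
H*(-6 - 55) = -199*(-6 - 55) = -199*(-61) = 12139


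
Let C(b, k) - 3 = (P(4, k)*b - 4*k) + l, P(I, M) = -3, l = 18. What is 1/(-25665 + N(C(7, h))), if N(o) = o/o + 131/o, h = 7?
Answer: -28/718723 ≈ -3.8958e-5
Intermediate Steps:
C(b, k) = 21 - 4*k - 3*b (C(b, k) = 3 + ((-3*b - 4*k) + 18) = 3 + ((-4*k - 3*b) + 18) = 3 + (18 - 4*k - 3*b) = 21 - 4*k - 3*b)
N(o) = 1 + 131/o
1/(-25665 + N(C(7, h))) = 1/(-25665 + (131 + (21 - 4*7 - 3*7))/(21 - 4*7 - 3*7)) = 1/(-25665 + (131 + (21 - 28 - 21))/(21 - 28 - 21)) = 1/(-25665 + (131 - 28)/(-28)) = 1/(-25665 - 1/28*103) = 1/(-25665 - 103/28) = 1/(-718723/28) = -28/718723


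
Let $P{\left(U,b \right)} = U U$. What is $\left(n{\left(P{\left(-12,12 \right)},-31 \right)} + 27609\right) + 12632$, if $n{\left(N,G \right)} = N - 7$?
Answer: $40378$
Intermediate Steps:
$P{\left(U,b \right)} = U^{2}$
$n{\left(N,G \right)} = -7 + N$ ($n{\left(N,G \right)} = N - 7 = -7 + N$)
$\left(n{\left(P{\left(-12,12 \right)},-31 \right)} + 27609\right) + 12632 = \left(\left(-7 + \left(-12\right)^{2}\right) + 27609\right) + 12632 = \left(\left(-7 + 144\right) + 27609\right) + 12632 = \left(137 + 27609\right) + 12632 = 27746 + 12632 = 40378$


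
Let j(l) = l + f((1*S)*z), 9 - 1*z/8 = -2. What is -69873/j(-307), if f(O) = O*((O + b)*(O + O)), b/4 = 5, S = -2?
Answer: 69873/9664819 ≈ 0.0072296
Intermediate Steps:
z = 88 (z = 72 - 8*(-2) = 72 + 16 = 88)
b = 20 (b = 4*5 = 20)
f(O) = 2*O**2*(20 + O) (f(O) = O*((O + 20)*(O + O)) = O*((20 + O)*(2*O)) = O*(2*O*(20 + O)) = 2*O**2*(20 + O))
j(l) = -9664512 + l (j(l) = l + 2*((1*(-2))*88)**2*(20 + (1*(-2))*88) = l + 2*(-2*88)**2*(20 - 2*88) = l + 2*(-176)**2*(20 - 176) = l + 2*30976*(-156) = l - 9664512 = -9664512 + l)
-69873/j(-307) = -69873/(-9664512 - 307) = -69873/(-9664819) = -69873*(-1/9664819) = 69873/9664819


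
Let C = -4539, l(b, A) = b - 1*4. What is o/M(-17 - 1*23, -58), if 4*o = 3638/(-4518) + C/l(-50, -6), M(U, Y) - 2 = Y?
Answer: -125375/337344 ≈ -0.37165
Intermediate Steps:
l(b, A) = -4 + b (l(b, A) = b - 4 = -4 + b)
M(U, Y) = 2 + Y
o = 125375/6024 (o = (3638/(-4518) - 4539/(-4 - 50))/4 = (3638*(-1/4518) - 4539/(-54))/4 = (-1819/2259 - 4539*(-1/54))/4 = (-1819/2259 + 1513/18)/4 = (¼)*(125375/1506) = 125375/6024 ≈ 20.813)
o/M(-17 - 1*23, -58) = 125375/(6024*(2 - 58)) = (125375/6024)/(-56) = (125375/6024)*(-1/56) = -125375/337344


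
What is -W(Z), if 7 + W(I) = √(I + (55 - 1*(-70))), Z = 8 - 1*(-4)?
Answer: 7 - √137 ≈ -4.7047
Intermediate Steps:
Z = 12 (Z = 8 + 4 = 12)
W(I) = -7 + √(125 + I) (W(I) = -7 + √(I + (55 - 1*(-70))) = -7 + √(I + (55 + 70)) = -7 + √(I + 125) = -7 + √(125 + I))
-W(Z) = -(-7 + √(125 + 12)) = -(-7 + √137) = 7 - √137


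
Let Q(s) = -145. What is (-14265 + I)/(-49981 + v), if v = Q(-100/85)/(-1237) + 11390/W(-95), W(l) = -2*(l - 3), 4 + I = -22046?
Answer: 4402322190/6051937781 ≈ 0.72742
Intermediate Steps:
I = -22050 (I = -4 - 22046 = -22050)
W(l) = 6 - 2*l (W(l) = -2*(-3 + l) = 6 - 2*l)
v = 7058925/121226 (v = -145/(-1237) + 11390/(6 - 2*(-95)) = -145*(-1/1237) + 11390/(6 + 190) = 145/1237 + 11390/196 = 145/1237 + 11390*(1/196) = 145/1237 + 5695/98 = 7058925/121226 ≈ 58.229)
(-14265 + I)/(-49981 + v) = (-14265 - 22050)/(-49981 + 7058925/121226) = -36315/(-6051937781/121226) = -36315*(-121226/6051937781) = 4402322190/6051937781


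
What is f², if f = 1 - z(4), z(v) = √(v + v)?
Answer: 9 - 4*√2 ≈ 3.3431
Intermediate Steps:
z(v) = √2*√v (z(v) = √(2*v) = √2*√v)
f = 1 - 2*√2 (f = 1 - √2*√4 = 1 - √2*2 = 1 - 2*√2 ≈ -1.8284)
f² = (1 - 2*√2)²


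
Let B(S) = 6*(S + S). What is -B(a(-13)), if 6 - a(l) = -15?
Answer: -252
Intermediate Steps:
a(l) = 21 (a(l) = 6 - 1*(-15) = 6 + 15 = 21)
B(S) = 12*S (B(S) = 6*(2*S) = 12*S)
-B(a(-13)) = -12*21 = -1*252 = -252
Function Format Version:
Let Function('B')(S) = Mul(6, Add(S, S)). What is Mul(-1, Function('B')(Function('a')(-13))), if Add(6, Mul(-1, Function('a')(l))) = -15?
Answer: -252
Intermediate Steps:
Function('a')(l) = 21 (Function('a')(l) = Add(6, Mul(-1, -15)) = Add(6, 15) = 21)
Function('B')(S) = Mul(12, S) (Function('B')(S) = Mul(6, Mul(2, S)) = Mul(12, S))
Mul(-1, Function('B')(Function('a')(-13))) = Mul(-1, Mul(12, 21)) = Mul(-1, 252) = -252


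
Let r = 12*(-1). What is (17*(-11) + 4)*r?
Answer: 2196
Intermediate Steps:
r = -12
(17*(-11) + 4)*r = (17*(-11) + 4)*(-12) = (-187 + 4)*(-12) = -183*(-12) = 2196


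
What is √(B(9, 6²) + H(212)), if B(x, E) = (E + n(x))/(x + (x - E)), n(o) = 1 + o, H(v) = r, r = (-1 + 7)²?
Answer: √301/3 ≈ 5.7831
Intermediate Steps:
r = 36 (r = 6² = 36)
H(v) = 36
B(x, E) = (1 + E + x)/(-E + 2*x) (B(x, E) = (E + (1 + x))/(x + (x - E)) = (1 + E + x)/(-E + 2*x))
√(B(9, 6²) + H(212)) = √((1 + 6² + 9)/(-1*6² + 2*9) + 36) = √((1 + 36 + 9)/(-1*36 + 18) + 36) = √(46/(-36 + 18) + 36) = √(46/(-18) + 36) = √(-1/18*46 + 36) = √(-23/9 + 36) = √(301/9) = √301/3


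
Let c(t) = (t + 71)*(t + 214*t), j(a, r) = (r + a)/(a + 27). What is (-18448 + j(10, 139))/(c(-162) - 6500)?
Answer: -682427/117032110 ≈ -0.0058311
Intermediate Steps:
j(a, r) = (a + r)/(27 + a)
c(t) = 215*t*(71 + t) (c(t) = (71 + t)*(215*t) = 215*t*(71 + t))
(-18448 + j(10, 139))/(c(-162) - 6500) = (-18448 + (10 + 139)/(27 + 10))/(215*(-162)*(71 - 162) - 6500) = (-18448 + 149/37)/(215*(-162)*(-91) - 6500) = (-18448 + (1/37)*149)/(3169530 - 6500) = (-18448 + 149/37)/3163030 = -682427/37*1/3163030 = -682427/117032110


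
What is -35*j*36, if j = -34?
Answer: 42840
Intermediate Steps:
-35*j*36 = -35*(-34)*36 = 1190*36 = 42840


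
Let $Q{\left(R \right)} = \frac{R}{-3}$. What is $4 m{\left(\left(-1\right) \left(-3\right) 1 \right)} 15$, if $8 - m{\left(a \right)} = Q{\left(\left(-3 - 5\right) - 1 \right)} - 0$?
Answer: $300$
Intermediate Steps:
$Q{\left(R \right)} = - \frac{R}{3}$ ($Q{\left(R \right)} = R \left(- \frac{1}{3}\right) = - \frac{R}{3}$)
$m{\left(a \right)} = 5$ ($m{\left(a \right)} = 8 - \left(- \frac{\left(-3 - 5\right) - 1}{3} - 0\right) = 8 - \left(- \frac{-8 - 1}{3} + 0\right) = 8 - \left(\left(- \frac{1}{3}\right) \left(-9\right) + 0\right) = 8 - \left(3 + 0\right) = 8 - 3 = 5$)
$4 m{\left(\left(-1\right) \left(-3\right) 1 \right)} 15 = 4 \cdot 5 \cdot 15 = 20 \cdot 15 = 300$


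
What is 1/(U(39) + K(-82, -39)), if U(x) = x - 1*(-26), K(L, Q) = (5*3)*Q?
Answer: -1/520 ≈ -0.0019231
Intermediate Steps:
K(L, Q) = 15*Q
U(x) = 26 + x (U(x) = x + 26 = 26 + x)
1/(U(39) + K(-82, -39)) = 1/((26 + 39) + 15*(-39)) = 1/(65 - 585) = 1/(-520) = -1/520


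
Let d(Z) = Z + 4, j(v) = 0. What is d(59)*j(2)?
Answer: 0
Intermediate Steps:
d(Z) = 4 + Z
d(59)*j(2) = (4 + 59)*0 = 63*0 = 0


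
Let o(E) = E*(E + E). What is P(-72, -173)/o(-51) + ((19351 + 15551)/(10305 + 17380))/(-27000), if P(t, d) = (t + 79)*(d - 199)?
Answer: -858315053/1714492500 ≈ -0.50062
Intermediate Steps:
P(t, d) = (-199 + d)*(79 + t) (P(t, d) = (79 + t)*(-199 + d) = (-199 + d)*(79 + t))
o(E) = 2*E**2 (o(E) = E*(2*E) = 2*E**2)
P(-72, -173)/o(-51) + ((19351 + 15551)/(10305 + 17380))/(-27000) = (-15721 - 199*(-72) + 79*(-173) - 173*(-72))/((2*(-51)**2)) + ((19351 + 15551)/(10305 + 17380))/(-27000) = (-15721 + 14328 - 13667 + 12456)/((2*2601)) + (34902/27685)*(-1/27000) = -2604/5202 + (34902*(1/27685))*(-1/27000) = -2604*1/5202 + (4986/3955)*(-1/27000) = -434/867 - 277/5932500 = -858315053/1714492500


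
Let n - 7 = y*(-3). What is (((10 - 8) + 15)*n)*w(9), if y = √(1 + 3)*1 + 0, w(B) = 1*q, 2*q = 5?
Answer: 85/2 ≈ 42.500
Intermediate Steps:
q = 5/2 (q = (½)*5 = 5/2 ≈ 2.5000)
w(B) = 5/2 (w(B) = 1*(5/2) = 5/2)
y = 2 (y = √4*1 + 0 = 2*1 + 0 = 2 + 0 = 2)
n = 1 (n = 7 + 2*(-3) = 7 - 6 = 1)
(((10 - 8) + 15)*n)*w(9) = (((10 - 8) + 15)*1)*(5/2) = ((2 + 15)*1)*(5/2) = (17*1)*(5/2) = 17*(5/2) = 85/2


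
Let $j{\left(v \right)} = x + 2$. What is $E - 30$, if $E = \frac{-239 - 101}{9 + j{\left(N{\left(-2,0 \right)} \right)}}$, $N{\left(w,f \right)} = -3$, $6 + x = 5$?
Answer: $-64$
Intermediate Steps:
$x = -1$ ($x = -6 + 5 = -1$)
$j{\left(v \right)} = 1$ ($j{\left(v \right)} = -1 + 2 = 1$)
$E = -34$ ($E = \frac{-239 - 101}{9 + 1} = - \frac{340}{10} = \left(-340\right) \frac{1}{10} = -34$)
$E - 30 = -34 - 30 = -64$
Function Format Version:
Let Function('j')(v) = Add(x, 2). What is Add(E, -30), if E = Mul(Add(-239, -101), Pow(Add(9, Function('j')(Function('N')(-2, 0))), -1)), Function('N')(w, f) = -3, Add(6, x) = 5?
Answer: -64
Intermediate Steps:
x = -1 (x = Add(-6, 5) = -1)
Function('j')(v) = 1 (Function('j')(v) = Add(-1, 2) = 1)
E = -34 (E = Mul(Add(-239, -101), Pow(Add(9, 1), -1)) = Mul(-340, Pow(10, -1)) = Mul(-340, Rational(1, 10)) = -34)
Add(E, -30) = Add(-34, -30) = -64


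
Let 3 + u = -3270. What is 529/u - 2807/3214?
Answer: -10887517/10519422 ≈ -1.0350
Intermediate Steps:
u = -3273 (u = -3 - 3270 = -3273)
529/u - 2807/3214 = 529/(-3273) - 2807/3214 = 529*(-1/3273) - 2807*1/3214 = -529/3273 - 2807/3214 = -10887517/10519422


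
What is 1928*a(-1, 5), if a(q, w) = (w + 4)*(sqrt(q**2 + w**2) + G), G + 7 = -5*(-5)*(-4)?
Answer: -1856664 + 17352*sqrt(26) ≈ -1.7682e+6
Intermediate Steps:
G = -107 (G = -7 - 5*(-5)*(-4) = -7 + 25*(-4) = -7 - 100 = -107)
a(q, w) = (-107 + sqrt(q**2 + w**2))*(4 + w) (a(q, w) = (w + 4)*(sqrt(q**2 + w**2) - 107) = (4 + w)*(-107 + sqrt(q**2 + w**2)) = (-107 + sqrt(q**2 + w**2))*(4 + w))
1928*a(-1, 5) = 1928*(-428 - 107*5 + 4*sqrt((-1)**2 + 5**2) + 5*sqrt((-1)**2 + 5**2)) = 1928*(-428 - 535 + 4*sqrt(1 + 25) + 5*sqrt(1 + 25)) = 1928*(-428 - 535 + 4*sqrt(26) + 5*sqrt(26)) = 1928*(-963 + 9*sqrt(26)) = -1856664 + 17352*sqrt(26)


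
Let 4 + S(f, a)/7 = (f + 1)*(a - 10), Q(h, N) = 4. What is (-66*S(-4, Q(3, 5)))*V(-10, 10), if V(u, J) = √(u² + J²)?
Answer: -64680*√2 ≈ -91471.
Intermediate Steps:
S(f, a) = -28 + 7*(1 + f)*(-10 + a) (S(f, a) = -28 + 7*((f + 1)*(a - 10)) = -28 + 7*((1 + f)*(-10 + a)) = -28 + 7*(1 + f)*(-10 + a))
V(u, J) = √(J² + u²)
(-66*S(-4, Q(3, 5)))*V(-10, 10) = (-66*(-98 - 70*(-4) + 7*4 + 7*4*(-4)))*√(10² + (-10)²) = (-66*(-98 + 280 + 28 - 112))*√(100 + 100) = (-66*98)*√200 = -64680*√2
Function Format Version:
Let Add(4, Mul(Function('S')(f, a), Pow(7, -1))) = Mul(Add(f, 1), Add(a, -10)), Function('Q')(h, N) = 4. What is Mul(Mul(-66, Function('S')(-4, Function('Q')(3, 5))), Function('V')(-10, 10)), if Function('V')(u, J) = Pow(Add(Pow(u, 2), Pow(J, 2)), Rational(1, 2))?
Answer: Mul(-64680, Pow(2, Rational(1, 2))) ≈ -91471.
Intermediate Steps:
Function('S')(f, a) = Add(-28, Mul(7, Add(1, f), Add(-10, a))) (Function('S')(f, a) = Add(-28, Mul(7, Mul(Add(f, 1), Add(a, -10)))) = Add(-28, Mul(7, Mul(Add(1, f), Add(-10, a)))) = Add(-28, Mul(7, Add(1, f), Add(-10, a))))
Function('V')(u, J) = Pow(Add(Pow(J, 2), Pow(u, 2)), Rational(1, 2))
Mul(Mul(-66, Function('S')(-4, Function('Q')(3, 5))), Function('V')(-10, 10)) = Mul(Mul(-66, Add(-98, Mul(-70, -4), Mul(7, 4), Mul(7, 4, -4))), Pow(Add(Pow(10, 2), Pow(-10, 2)), Rational(1, 2))) = Mul(Mul(-66, Add(-98, 280, 28, -112)), Pow(Add(100, 100), Rational(1, 2))) = Mul(Mul(-66, 98), Pow(200, Rational(1, 2))) = Mul(-6468, Mul(10, Pow(2, Rational(1, 2)))) = Mul(-64680, Pow(2, Rational(1, 2)))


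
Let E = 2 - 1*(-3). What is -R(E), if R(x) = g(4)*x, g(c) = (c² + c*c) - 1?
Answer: -155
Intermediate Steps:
E = 5 (E = 2 + 3 = 5)
g(c) = -1 + 2*c² (g(c) = (c² + c²) - 1 = 2*c² - 1 = -1 + 2*c²)
R(x) = 31*x (R(x) = (-1 + 2*4²)*x = (-1 + 2*16)*x = (-1 + 32)*x = 31*x)
-R(E) = -31*5 = -1*155 = -155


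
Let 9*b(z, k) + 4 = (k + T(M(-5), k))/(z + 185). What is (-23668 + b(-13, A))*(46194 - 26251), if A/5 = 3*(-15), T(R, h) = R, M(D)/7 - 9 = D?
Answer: -243563519969/516 ≈ -4.7202e+8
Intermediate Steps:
M(D) = 63 + 7*D
A = -225 (A = 5*(3*(-15)) = 5*(-45) = -225)
b(z, k) = -4/9 + (28 + k)/(9*(185 + z)) (b(z, k) = -4/9 + ((k + (63 + 7*(-5)))/(z + 185))/9 = -4/9 + ((k + (63 - 35))/(185 + z))/9 = -4/9 + ((k + 28)/(185 + z))/9 = -4/9 + ((28 + k)/(185 + z))/9 = -4/9 + (28 + k)/(9*(185 + z)))
(-23668 + b(-13, A))*(46194 - 26251) = (-23668 + (-712 - 225 - 4*(-13))/(9*(185 - 13)))*(46194 - 26251) = (-23668 + (⅑)*(-712 - 225 + 52)/172)*19943 = (-23668 + (⅑)*(1/172)*(-885))*19943 = (-23668 - 295/516)*19943 = -12212983/516*19943 = -243563519969/516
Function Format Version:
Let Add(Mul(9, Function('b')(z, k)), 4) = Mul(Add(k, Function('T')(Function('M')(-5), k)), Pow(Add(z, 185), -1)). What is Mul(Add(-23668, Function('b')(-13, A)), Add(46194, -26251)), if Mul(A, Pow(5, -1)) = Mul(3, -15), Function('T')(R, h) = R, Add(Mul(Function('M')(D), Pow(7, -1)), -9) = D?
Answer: Rational(-243563519969, 516) ≈ -4.7202e+8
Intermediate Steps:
Function('M')(D) = Add(63, Mul(7, D))
A = -225 (A = Mul(5, Mul(3, -15)) = Mul(5, -45) = -225)
Function('b')(z, k) = Add(Rational(-4, 9), Mul(Rational(1, 9), Pow(Add(185, z), -1), Add(28, k))) (Function('b')(z, k) = Add(Rational(-4, 9), Mul(Rational(1, 9), Mul(Add(k, Add(63, Mul(7, -5))), Pow(Add(z, 185), -1)))) = Add(Rational(-4, 9), Mul(Rational(1, 9), Mul(Add(k, Add(63, -35)), Pow(Add(185, z), -1)))) = Add(Rational(-4, 9), Mul(Rational(1, 9), Mul(Add(k, 28), Pow(Add(185, z), -1)))) = Add(Rational(-4, 9), Mul(Rational(1, 9), Mul(Add(28, k), Pow(Add(185, z), -1)))) = Add(Rational(-4, 9), Mul(Rational(1, 9), Mul(Pow(Add(185, z), -1), Add(28, k)))) = Add(Rational(-4, 9), Mul(Rational(1, 9), Pow(Add(185, z), -1), Add(28, k))))
Mul(Add(-23668, Function('b')(-13, A)), Add(46194, -26251)) = Mul(Add(-23668, Mul(Rational(1, 9), Pow(Add(185, -13), -1), Add(-712, -225, Mul(-4, -13)))), Add(46194, -26251)) = Mul(Add(-23668, Mul(Rational(1, 9), Pow(172, -1), Add(-712, -225, 52))), 19943) = Mul(Add(-23668, Mul(Rational(1, 9), Rational(1, 172), -885)), 19943) = Mul(Add(-23668, Rational(-295, 516)), 19943) = Mul(Rational(-12212983, 516), 19943) = Rational(-243563519969, 516)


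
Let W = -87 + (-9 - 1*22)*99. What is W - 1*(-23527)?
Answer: 20371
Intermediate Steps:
W = -3156 (W = -87 + (-9 - 22)*99 = -87 - 31*99 = -87 - 3069 = -3156)
W - 1*(-23527) = -3156 - 1*(-23527) = -3156 + 23527 = 20371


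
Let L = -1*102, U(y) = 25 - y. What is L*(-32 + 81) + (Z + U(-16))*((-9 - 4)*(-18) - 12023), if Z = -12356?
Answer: 145176537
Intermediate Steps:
L = -102
L*(-32 + 81) + (Z + U(-16))*((-9 - 4)*(-18) - 12023) = -102*(-32 + 81) + (-12356 + (25 - 1*(-16)))*((-9 - 4)*(-18) - 12023) = -102*49 + (-12356 + (25 + 16))*(-13*(-18) - 12023) = -4998 + (-12356 + 41)*(234 - 12023) = -4998 - 12315*(-11789) = -4998 + 145181535 = 145176537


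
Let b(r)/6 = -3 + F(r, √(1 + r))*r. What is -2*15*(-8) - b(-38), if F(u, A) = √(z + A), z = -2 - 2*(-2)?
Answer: 258 + 228*√(2 + I*√37) ≈ 725.35 + 338.3*I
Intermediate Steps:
z = 2 (z = -2 + 4 = 2)
F(u, A) = √(2 + A)
b(r) = -18 + 6*r*√(2 + √(1 + r)) (b(r) = 6*(-3 + √(2 + √(1 + r))*r) = 6*(-3 + r*√(2 + √(1 + r))) = -18 + 6*r*√(2 + √(1 + r)))
-2*15*(-8) - b(-38) = -2*15*(-8) - (-18 + 6*(-38)*√(2 + √(1 - 38))) = -30*(-8) - (-18 + 6*(-38)*√(2 + √(-37))) = 240 - (-18 + 6*(-38)*√(2 + I*√37)) = 240 - (-18 - 228*√(2 + I*√37)) = 240 + (18 + 228*√(2 + I*√37)) = 258 + 228*√(2 + I*√37)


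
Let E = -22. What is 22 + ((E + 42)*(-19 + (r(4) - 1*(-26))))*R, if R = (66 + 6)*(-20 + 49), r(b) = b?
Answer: 459382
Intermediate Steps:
R = 2088 (R = 72*29 = 2088)
22 + ((E + 42)*(-19 + (r(4) - 1*(-26))))*R = 22 + ((-22 + 42)*(-19 + (4 - 1*(-26))))*2088 = 22 + (20*(-19 + (4 + 26)))*2088 = 22 + (20*(-19 + 30))*2088 = 22 + (20*11)*2088 = 22 + 220*2088 = 22 + 459360 = 459382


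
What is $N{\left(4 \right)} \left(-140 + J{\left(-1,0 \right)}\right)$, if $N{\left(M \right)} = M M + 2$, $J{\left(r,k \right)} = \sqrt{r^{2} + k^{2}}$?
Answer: $-2502$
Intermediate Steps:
$J{\left(r,k \right)} = \sqrt{k^{2} + r^{2}}$
$N{\left(M \right)} = 2 + M^{2}$ ($N{\left(M \right)} = M^{2} + 2 = 2 + M^{2}$)
$N{\left(4 \right)} \left(-140 + J{\left(-1,0 \right)}\right) = \left(2 + 4^{2}\right) \left(-140 + \sqrt{0^{2} + \left(-1\right)^{2}}\right) = \left(2 + 16\right) \left(-140 + \sqrt{0 + 1}\right) = 18 \left(-140 + \sqrt{1}\right) = 18 \left(-140 + 1\right) = 18 \left(-139\right) = -2502$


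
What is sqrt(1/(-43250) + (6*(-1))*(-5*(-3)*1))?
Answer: I*sqrt(6734026730)/8650 ≈ 9.4868*I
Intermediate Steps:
sqrt(1/(-43250) + (6*(-1))*(-5*(-3)*1)) = sqrt(-1/43250 - 90) = sqrt(-3892501/43250) = I*sqrt(6734026730)/8650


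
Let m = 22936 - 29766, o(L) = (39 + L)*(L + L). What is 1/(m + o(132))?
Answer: 1/38314 ≈ 2.6100e-5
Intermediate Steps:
o(L) = 2*L*(39 + L) (o(L) = (39 + L)*(2*L) = 2*L*(39 + L))
m = -6830
1/(m + o(132)) = 1/(-6830 + 2*132*(39 + 132)) = 1/(-6830 + 2*132*171) = 1/(-6830 + 45144) = 1/38314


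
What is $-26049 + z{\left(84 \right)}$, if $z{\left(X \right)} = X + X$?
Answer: $-25881$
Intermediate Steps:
$z{\left(X \right)} = 2 X$
$-26049 + z{\left(84 \right)} = -26049 + 2 \cdot 84 = -26049 + 168 = -25881$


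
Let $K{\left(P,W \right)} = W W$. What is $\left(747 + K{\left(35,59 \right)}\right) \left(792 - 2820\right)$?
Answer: $-8574384$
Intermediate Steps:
$K{\left(P,W \right)} = W^{2}$
$\left(747 + K{\left(35,59 \right)}\right) \left(792 - 2820\right) = \left(747 + 59^{2}\right) \left(792 - 2820\right) = \left(747 + 3481\right) \left(-2028\right) = 4228 \left(-2028\right) = -8574384$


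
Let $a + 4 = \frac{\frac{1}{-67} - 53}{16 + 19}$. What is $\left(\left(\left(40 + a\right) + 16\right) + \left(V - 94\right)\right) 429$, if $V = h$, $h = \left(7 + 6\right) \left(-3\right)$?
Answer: $- \frac{83010213}{2345} \approx -35399.0$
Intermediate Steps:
$h = -39$ ($h = 13 \left(-3\right) = -39$)
$V = -39$
$a = - \frac{12932}{2345}$ ($a = -4 + \frac{\frac{1}{-67} - 53}{16 + 19} = -4 + \frac{- \frac{1}{67} - 53}{35} = -4 - \frac{3552}{2345} = - \frac{12932}{2345} \approx -5.5147$)
$\left(\left(\left(40 + a\right) + 16\right) + \left(V - 94\right)\right) 429 = \left(\left(\left(40 - \frac{12932}{2345}\right) + 16\right) - 133\right) 429 = \left(\left(\frac{80868}{2345} + 16\right) - 133\right) 429 = \left(\frac{118388}{2345} - 133\right) 429 = \left(- \frac{193497}{2345}\right) 429 = - \frac{83010213}{2345}$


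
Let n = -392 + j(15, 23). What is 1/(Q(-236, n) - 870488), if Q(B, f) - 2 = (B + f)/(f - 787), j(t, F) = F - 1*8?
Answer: -1164/1013245091 ≈ -1.1488e-6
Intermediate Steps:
j(t, F) = -8 + F (j(t, F) = F - 8 = -8 + F)
n = -377 (n = -392 + (-8 + 23) = -392 + 15 = -377)
Q(B, f) = 2 + (B + f)/(-787 + f) (Q(B, f) = 2 + (B + f)/(f - 787) = 2 + (B + f)/(-787 + f))
1/(Q(-236, n) - 870488) = 1/((-1574 - 236 + 3*(-377))/(-787 - 377) - 870488) = 1/((-1574 - 236 - 1131)/(-1164) - 870488) = 1/(-1/1164*(-2941) - 870488) = 1/(2941/1164 - 870488) = 1/(-1013245091/1164) = -1164/1013245091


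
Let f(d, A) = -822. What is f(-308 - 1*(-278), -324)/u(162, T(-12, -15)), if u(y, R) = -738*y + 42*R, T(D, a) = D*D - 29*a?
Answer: 137/15873 ≈ 0.0086310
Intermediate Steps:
T(D, a) = D² - 29*a
f(-308 - 1*(-278), -324)/u(162, T(-12, -15)) = -822/(-738*162 + 42*((-12)² - 29*(-15))) = -822/(-119556 + 42*(144 + 435)) = -822/(-119556 + 42*579) = -822/(-119556 + 24318) = -822/(-95238) = -822*(-1/95238) = 137/15873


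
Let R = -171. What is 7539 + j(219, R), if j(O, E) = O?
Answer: 7758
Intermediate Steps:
7539 + j(219, R) = 7539 + 219 = 7758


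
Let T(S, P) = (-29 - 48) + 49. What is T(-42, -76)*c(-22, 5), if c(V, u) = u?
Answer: -140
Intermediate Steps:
T(S, P) = -28 (T(S, P) = -77 + 49 = -28)
T(-42, -76)*c(-22, 5) = -28*5 = -140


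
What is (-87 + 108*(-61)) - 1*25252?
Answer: -31927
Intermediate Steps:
(-87 + 108*(-61)) - 1*25252 = (-87 - 6588) - 25252 = -6675 - 25252 = -31927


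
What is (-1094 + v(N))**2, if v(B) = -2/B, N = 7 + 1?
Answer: 19158129/16 ≈ 1.1974e+6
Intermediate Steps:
N = 8
(-1094 + v(N))**2 = (-1094 - 2/8)**2 = (-1094 - 2*1/8)**2 = (-1094 - 1/4)**2 = (-4377/4)**2 = 19158129/16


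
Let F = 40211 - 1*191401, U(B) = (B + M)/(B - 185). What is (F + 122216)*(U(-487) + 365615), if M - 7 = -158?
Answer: -593227965011/56 ≈ -1.0593e+10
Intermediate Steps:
M = -151 (M = 7 - 158 = -151)
U(B) = (-151 + B)/(-185 + B) (U(B) = (B - 151)/(B - 185) = (-151 + B)/(-185 + B))
F = -151190 (F = 40211 - 191401 = -151190)
(F + 122216)*(U(-487) + 365615) = (-151190 + 122216)*((-151 - 487)/(-185 - 487) + 365615) = -28974*(-638/(-672) + 365615) = -28974*(-1/672*(-638) + 365615) = -28974*(319/336 + 365615) = -28974*122846959/336 = -593227965011/56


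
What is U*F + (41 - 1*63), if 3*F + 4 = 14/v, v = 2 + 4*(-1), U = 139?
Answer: -1595/3 ≈ -531.67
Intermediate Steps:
v = -2 (v = 2 - 4 = -2)
F = -11/3 (F = -4/3 + (14/(-2))/3 = -4/3 + (14*(-½))/3 = -4/3 + (⅓)*(-7) = -4/3 - 7/3 = -11/3 ≈ -3.6667)
U*F + (41 - 1*63) = 139*(-11/3) + (41 - 1*63) = -1529/3 + (41 - 63) = -1529/3 - 22 = -1595/3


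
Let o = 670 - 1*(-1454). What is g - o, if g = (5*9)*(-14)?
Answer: -2754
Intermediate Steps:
o = 2124 (o = 670 + 1454 = 2124)
g = -630 (g = 45*(-14) = -630)
g - o = -630 - 1*2124 = -630 - 2124 = -2754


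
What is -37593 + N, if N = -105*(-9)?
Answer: -36648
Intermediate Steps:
N = 945
-37593 + N = -37593 + 945 = -36648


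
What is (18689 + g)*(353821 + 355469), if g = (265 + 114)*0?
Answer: 13255920810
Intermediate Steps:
g = 0 (g = 379*0 = 0)
(18689 + g)*(353821 + 355469) = (18689 + 0)*(353821 + 355469) = 18689*709290 = 13255920810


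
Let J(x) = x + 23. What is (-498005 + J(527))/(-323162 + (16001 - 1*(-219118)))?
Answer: 497455/88043 ≈ 5.6501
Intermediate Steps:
J(x) = 23 + x
(-498005 + J(527))/(-323162 + (16001 - 1*(-219118))) = (-498005 + (23 + 527))/(-323162 + (16001 - 1*(-219118))) = (-498005 + 550)/(-323162 + (16001 + 219118)) = -497455/(-323162 + 235119) = -497455/(-88043) = -497455*(-1/88043) = 497455/88043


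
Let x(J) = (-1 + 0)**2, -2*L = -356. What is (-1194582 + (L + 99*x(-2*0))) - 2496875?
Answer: -3691180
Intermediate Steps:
L = 178 (L = -1/2*(-356) = 178)
x(J) = 1 (x(J) = (-1)**2 = 1)
(-1194582 + (L + 99*x(-2*0))) - 2496875 = (-1194582 + (178 + 99*1)) - 2496875 = (-1194582 + (178 + 99)) - 2496875 = (-1194582 + 277) - 2496875 = -1194305 - 2496875 = -3691180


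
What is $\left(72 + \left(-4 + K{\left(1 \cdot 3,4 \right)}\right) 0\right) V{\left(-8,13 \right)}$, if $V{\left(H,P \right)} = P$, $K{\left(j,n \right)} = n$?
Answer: $936$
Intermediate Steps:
$\left(72 + \left(-4 + K{\left(1 \cdot 3,4 \right)}\right) 0\right) V{\left(-8,13 \right)} = \left(72 + \left(-4 + 4\right) 0\right) 13 = \left(72 + 0 \cdot 0\right) 13 = \left(72 + 0\right) 13 = 72 \cdot 13 = 936$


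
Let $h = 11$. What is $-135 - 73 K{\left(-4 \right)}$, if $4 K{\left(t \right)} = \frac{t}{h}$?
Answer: $- \frac{1412}{11} \approx -128.36$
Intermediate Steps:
$K{\left(t \right)} = \frac{t}{44}$ ($K{\left(t \right)} = \frac{t \frac{1}{11}}{4} = \frac{\frac{1}{11} t}{4} = \frac{t}{44}$)
$-135 - 73 K{\left(-4 \right)} = -135 - 73 \cdot \frac{1}{44} \left(-4\right) = -135 - - \frac{73}{11} = -135 + \frac{73}{11} = - \frac{1412}{11}$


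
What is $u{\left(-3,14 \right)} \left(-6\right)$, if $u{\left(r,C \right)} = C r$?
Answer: $252$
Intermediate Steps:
$u{\left(-3,14 \right)} \left(-6\right) = 14 \left(-3\right) \left(-6\right) = \left(-42\right) \left(-6\right) = 252$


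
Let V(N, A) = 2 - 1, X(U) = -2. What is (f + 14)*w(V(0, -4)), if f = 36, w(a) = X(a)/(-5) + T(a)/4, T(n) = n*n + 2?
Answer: 115/2 ≈ 57.500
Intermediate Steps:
T(n) = 2 + n² (T(n) = n² + 2 = 2 + n²)
V(N, A) = 1
w(a) = 9/10 + a²/4 (w(a) = -2/(-5) + (2 + a²)/4 = -2*(-⅕) + (2 + a²)*(¼) = ⅖ + (½ + a²/4) = 9/10 + a²/4)
(f + 14)*w(V(0, -4)) = (36 + 14)*(9/10 + (¼)*1²) = 50*(9/10 + (¼)*1) = 50*(9/10 + ¼) = 50*(23/20) = 115/2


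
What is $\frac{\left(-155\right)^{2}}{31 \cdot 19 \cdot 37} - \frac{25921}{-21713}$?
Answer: $\frac{35050038}{15264239} \approx 2.2962$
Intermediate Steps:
$\frac{\left(-155\right)^{2}}{31 \cdot 19 \cdot 37} - \frac{25921}{-21713} = \frac{24025}{589 \cdot 37} - - \frac{25921}{21713} = \frac{24025}{21793} + \frac{25921}{21713} = 24025 \cdot \frac{1}{21793} + \frac{25921}{21713} = \frac{775}{703} + \frac{25921}{21713} = \frac{35050038}{15264239}$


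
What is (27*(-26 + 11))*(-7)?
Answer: 2835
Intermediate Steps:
(27*(-26 + 11))*(-7) = (27*(-15))*(-7) = -405*(-7) = 2835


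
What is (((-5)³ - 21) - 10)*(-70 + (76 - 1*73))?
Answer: 10452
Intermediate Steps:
(((-5)³ - 21) - 10)*(-70 + (76 - 1*73)) = ((-125 - 21) - 10)*(-70 + (76 - 73)) = (-146 - 10)*(-70 + 3) = -156*(-67) = 10452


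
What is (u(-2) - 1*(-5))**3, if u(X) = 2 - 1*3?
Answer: 64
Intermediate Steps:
u(X) = -1 (u(X) = 2 - 3 = -1)
(u(-2) - 1*(-5))**3 = (-1 - 1*(-5))**3 = (-1 + 5)**3 = 4**3 = 64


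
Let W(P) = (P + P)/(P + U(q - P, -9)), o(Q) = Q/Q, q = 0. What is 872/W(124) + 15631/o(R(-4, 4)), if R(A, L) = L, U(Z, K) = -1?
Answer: 497968/31 ≈ 16063.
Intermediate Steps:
o(Q) = 1
W(P) = 2*P/(-1 + P) (W(P) = (P + P)/(P - 1) = (2*P)/(-1 + P) = 2*P/(-1 + P))
872/W(124) + 15631/o(R(-4, 4)) = 872/((2*124/(-1 + 124))) + 15631/1 = 872/((2*124/123)) + 15631*1 = 872/((2*124*(1/123))) + 15631 = 872/(248/123) + 15631 = 872*(123/248) + 15631 = 13407/31 + 15631 = 497968/31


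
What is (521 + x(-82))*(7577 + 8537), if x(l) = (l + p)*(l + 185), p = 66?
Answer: -18160478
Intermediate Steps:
x(l) = (66 + l)*(185 + l) (x(l) = (l + 66)*(l + 185) = (66 + l)*(185 + l))
(521 + x(-82))*(7577 + 8537) = (521 + (12210 + (-82)² + 251*(-82)))*(7577 + 8537) = (521 + (12210 + 6724 - 20582))*16114 = (521 - 1648)*16114 = -1127*16114 = -18160478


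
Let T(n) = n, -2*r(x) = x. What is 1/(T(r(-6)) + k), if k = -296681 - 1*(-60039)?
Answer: -1/236639 ≈ -4.2258e-6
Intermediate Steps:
r(x) = -x/2
k = -236642 (k = -296681 + 60039 = -236642)
1/(T(r(-6)) + k) = 1/(-½*(-6) - 236642) = 1/(3 - 236642) = 1/(-236639) = -1/236639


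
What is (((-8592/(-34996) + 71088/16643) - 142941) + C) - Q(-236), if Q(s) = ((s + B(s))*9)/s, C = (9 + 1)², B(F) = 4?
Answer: -1227179494564103/8590966813 ≈ -1.4285e+5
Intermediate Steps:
C = 100 (C = 10² = 100)
Q(s) = (36 + 9*s)/s (Q(s) = ((s + 4)*9)/s = ((4 + s)*9)/s = (36 + 9*s)/s)
(((-8592/(-34996) + 71088/16643) - 142941) + C) - Q(-236) = (((-8592/(-34996) + 71088/16643) - 142941) + 100) - (9 + 36/(-236)) = (((-8592*(-1/34996) + 71088*(1/16643)) - 142941) + 100) - (9 + 36*(-1/236)) = (((2148/8749 + 71088/16643) - 142941) + 100) - (9 - 9/59) = ((657698076/145609607 - 142941) + 100) - 1*522/59 = (-20812925136111/145609607 + 100) - 522/59 = -20798364175411/145609607 - 522/59 = -1227179494564103/8590966813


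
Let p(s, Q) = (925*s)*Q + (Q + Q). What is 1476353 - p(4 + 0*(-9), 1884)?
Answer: -5498215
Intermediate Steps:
p(s, Q) = 2*Q + 925*Q*s (p(s, Q) = 925*Q*s + 2*Q = 2*Q + 925*Q*s)
1476353 - p(4 + 0*(-9), 1884) = 1476353 - 1884*(2 + 925*(4 + 0*(-9))) = 1476353 - 1884*(2 + 925*(4 + 0)) = 1476353 - 1884*(2 + 925*4) = 1476353 - 1884*(2 + 3700) = 1476353 - 1884*3702 = 1476353 - 1*6974568 = 1476353 - 6974568 = -5498215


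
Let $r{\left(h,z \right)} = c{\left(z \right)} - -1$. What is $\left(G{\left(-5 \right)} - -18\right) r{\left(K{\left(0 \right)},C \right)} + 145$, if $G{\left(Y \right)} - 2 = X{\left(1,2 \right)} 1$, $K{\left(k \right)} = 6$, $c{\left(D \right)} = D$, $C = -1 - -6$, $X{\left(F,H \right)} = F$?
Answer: $271$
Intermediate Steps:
$C = 5$ ($C = -1 + 6 = 5$)
$G{\left(Y \right)} = 3$ ($G{\left(Y \right)} = 2 + 1 \cdot 1 = 2 + 1 = 3$)
$r{\left(h,z \right)} = 1 + z$ ($r{\left(h,z \right)} = z - -1 = z + 1 = 1 + z$)
$\left(G{\left(-5 \right)} - -18\right) r{\left(K{\left(0 \right)},C \right)} + 145 = \left(3 - -18\right) \left(1 + 5\right) + 145 = \left(3 + 18\right) 6 + 145 = 21 \cdot 6 + 145 = 126 + 145 = 271$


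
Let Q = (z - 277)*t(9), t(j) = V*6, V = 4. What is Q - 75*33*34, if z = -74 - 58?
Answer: -93966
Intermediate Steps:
z = -132
t(j) = 24 (t(j) = 4*6 = 24)
Q = -9816 (Q = (-132 - 277)*24 = -409*24 = -9816)
Q - 75*33*34 = -9816 - 75*33*34 = -9816 - 2475*34 = -9816 - 84150 = -93966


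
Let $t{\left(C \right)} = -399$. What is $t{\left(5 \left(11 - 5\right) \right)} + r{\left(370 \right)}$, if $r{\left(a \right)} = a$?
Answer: $-29$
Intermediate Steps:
$t{\left(5 \left(11 - 5\right) \right)} + r{\left(370 \right)} = -399 + 370 = -29$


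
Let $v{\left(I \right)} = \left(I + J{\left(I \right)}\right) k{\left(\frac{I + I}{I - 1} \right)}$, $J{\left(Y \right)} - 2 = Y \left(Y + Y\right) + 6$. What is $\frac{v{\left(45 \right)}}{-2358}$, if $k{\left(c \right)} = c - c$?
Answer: $0$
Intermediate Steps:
$k{\left(c \right)} = 0$
$J{\left(Y \right)} = 8 + 2 Y^{2}$ ($J{\left(Y \right)} = 2 + \left(Y \left(Y + Y\right) + 6\right) = 2 + \left(Y 2 Y + 6\right) = 2 + \left(2 Y^{2} + 6\right) = 2 + \left(6 + 2 Y^{2}\right) = 8 + 2 Y^{2}$)
$v{\left(I \right)} = 0$ ($v{\left(I \right)} = \left(I + \left(8 + 2 I^{2}\right)\right) 0 = \left(8 + I + 2 I^{2}\right) 0 = 0$)
$\frac{v{\left(45 \right)}}{-2358} = \frac{0}{-2358} = 0 \left(- \frac{1}{2358}\right) = 0$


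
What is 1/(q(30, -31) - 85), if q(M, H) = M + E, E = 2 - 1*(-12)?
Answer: -1/41 ≈ -0.024390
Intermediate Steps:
E = 14 (E = 2 + 12 = 14)
q(M, H) = 14 + M (q(M, H) = M + 14 = 14 + M)
1/(q(30, -31) - 85) = 1/((14 + 30) - 85) = 1/(44 - 85) = 1/(-41) = -1/41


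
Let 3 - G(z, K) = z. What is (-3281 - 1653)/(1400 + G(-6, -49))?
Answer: -4934/1409 ≈ -3.5018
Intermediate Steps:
G(z, K) = 3 - z
(-3281 - 1653)/(1400 + G(-6, -49)) = (-3281 - 1653)/(1400 + (3 - 1*(-6))) = -4934/(1400 + (3 + 6)) = -4934/(1400 + 9) = -4934/1409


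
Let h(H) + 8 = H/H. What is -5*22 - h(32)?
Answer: -103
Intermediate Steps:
h(H) = -7 (h(H) = -8 + H/H = -8 + 1 = -7)
-5*22 - h(32) = -5*22 - 1*(-7) = -110 + 7 = -103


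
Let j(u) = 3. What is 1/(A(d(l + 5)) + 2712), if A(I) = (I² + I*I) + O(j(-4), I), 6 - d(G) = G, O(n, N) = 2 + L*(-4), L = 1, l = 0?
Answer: 1/2712 ≈ 0.00036873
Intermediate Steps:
O(n, N) = -2 (O(n, N) = 2 + 1*(-4) = 2 - 4 = -2)
d(G) = 6 - G
A(I) = -2 + 2*I² (A(I) = (I² + I*I) - 2 = (I² + I²) - 2 = 2*I² - 2 = -2 + 2*I²)
1/(A(d(l + 5)) + 2712) = 1/((-2 + 2*(6 - (0 + 5))²) + 2712) = 1/((-2 + 2*(6 - 1*5)²) + 2712) = 1/((-2 + 2*(6 - 5)²) + 2712) = 1/((-2 + 2*1²) + 2712) = 1/((-2 + 2*1) + 2712) = 1/((-2 + 2) + 2712) = 1/(0 + 2712) = 1/2712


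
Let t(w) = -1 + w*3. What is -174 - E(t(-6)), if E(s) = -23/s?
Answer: -3329/19 ≈ -175.21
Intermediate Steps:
t(w) = -1 + 3*w
-174 - E(t(-6)) = -174 - (-23)/(-1 + 3*(-6)) = -174 - (-23)/(-1 - 18) = -174 - (-23)/(-19) = -174 - (-23)*(-1)/19 = -174 - 1*23/19 = -174 - 23/19 = -3329/19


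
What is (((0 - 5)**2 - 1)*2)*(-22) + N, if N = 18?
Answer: -1038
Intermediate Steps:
(((0 - 5)**2 - 1)*2)*(-22) + N = (((0 - 5)**2 - 1)*2)*(-22) + 18 = (((-5)**2 - 1)*2)*(-22) + 18 = ((25 - 1)*2)*(-22) + 18 = (24*2)*(-22) + 18 = 48*(-22) + 18 = -1056 + 18 = -1038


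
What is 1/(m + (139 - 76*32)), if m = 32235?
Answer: 1/29942 ≈ 3.3398e-5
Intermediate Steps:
1/(m + (139 - 76*32)) = 1/(32235 + (139 - 76*32)) = 1/(32235 + (139 - 2432)) = 1/(32235 - 2293) = 1/29942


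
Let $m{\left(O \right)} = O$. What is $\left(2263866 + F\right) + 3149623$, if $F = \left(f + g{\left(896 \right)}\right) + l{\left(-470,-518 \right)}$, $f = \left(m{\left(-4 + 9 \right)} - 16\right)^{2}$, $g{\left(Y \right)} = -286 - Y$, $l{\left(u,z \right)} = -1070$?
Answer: $5411358$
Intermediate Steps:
$f = 121$ ($f = \left(\left(-4 + 9\right) - 16\right)^{2} = \left(5 - 16\right)^{2} = \left(-11\right)^{2} = 121$)
$F = -2131$ ($F = \left(121 - 1182\right) - 1070 = -1061 - 1070 = -2131$)
$\left(2263866 + F\right) + 3149623 = \left(2263866 - 2131\right) + 3149623 = 2261735 + 3149623 = 5411358$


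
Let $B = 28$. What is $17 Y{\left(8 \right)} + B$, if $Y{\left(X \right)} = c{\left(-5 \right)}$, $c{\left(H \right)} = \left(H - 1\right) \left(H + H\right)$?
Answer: $1048$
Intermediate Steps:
$c{\left(H \right)} = 2 H \left(-1 + H\right)$ ($c{\left(H \right)} = \left(-1 + H\right) 2 H = 2 H \left(-1 + H\right)$)
$Y{\left(X \right)} = 60$ ($Y{\left(X \right)} = 2 \left(-5\right) \left(-1 - 5\right) = 2 \left(-5\right) \left(-6\right) = 60$)
$17 Y{\left(8 \right)} + B = 17 \cdot 60 + 28 = 1020 + 28 = 1048$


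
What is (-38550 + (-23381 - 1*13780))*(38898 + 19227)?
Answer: -4400701875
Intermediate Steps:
(-38550 + (-23381 - 1*13780))*(38898 + 19227) = (-38550 + (-23381 - 13780))*58125 = (-38550 - 37161)*58125 = -75711*58125 = -4400701875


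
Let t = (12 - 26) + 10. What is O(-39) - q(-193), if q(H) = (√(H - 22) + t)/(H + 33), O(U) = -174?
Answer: -6961/40 + I*√215/160 ≈ -174.02 + 0.091643*I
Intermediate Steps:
t = -4 (t = -14 + 10 = -4)
q(H) = (-4 + √(-22 + H))/(33 + H) (q(H) = (√(H - 22) - 4)/(H + 33) = (√(-22 + H) - 4)/(33 + H) = (-4 + √(-22 + H))/(33 + H))
O(-39) - q(-193) = -174 - (-4 + √(-22 - 193))/(33 - 193) = -174 - (-4 + √(-215))/(-160) = -174 - (-1)*(-4 + I*√215)/160 = -174 - (1/40 - I*√215/160) = -174 + (-1/40 + I*√215/160) = -6961/40 + I*√215/160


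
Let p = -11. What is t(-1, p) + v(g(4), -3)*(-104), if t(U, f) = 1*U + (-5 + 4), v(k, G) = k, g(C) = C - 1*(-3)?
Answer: -730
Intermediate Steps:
g(C) = 3 + C (g(C) = C + 3 = 3 + C)
t(U, f) = -1 + U (t(U, f) = U - 1 = -1 + U)
t(-1, p) + v(g(4), -3)*(-104) = (-1 - 1) + (3 + 4)*(-104) = -2 + 7*(-104) = -2 - 728 = -730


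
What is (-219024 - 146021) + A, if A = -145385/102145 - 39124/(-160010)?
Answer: -596639558594812/1634422145 ≈ -3.6505e+5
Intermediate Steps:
A = -1926673287/1634422145 (A = -145385*1/102145 - 39124*(-1/160010) = -29077/20429 + 19562/80005 = -1926673287/1634422145 ≈ -1.1788)
(-219024 - 146021) + A = (-219024 - 146021) - 1926673287/1634422145 = -365045 - 1926673287/1634422145 = -596639558594812/1634422145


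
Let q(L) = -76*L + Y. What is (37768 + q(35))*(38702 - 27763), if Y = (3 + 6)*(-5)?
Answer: 383554157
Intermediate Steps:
Y = -45 (Y = 9*(-5) = -45)
q(L) = -45 - 76*L (q(L) = -76*L - 45 = -45 - 76*L)
(37768 + q(35))*(38702 - 27763) = (37768 + (-45 - 76*35))*(38702 - 27763) = (37768 + (-45 - 2660))*10939 = (37768 - 2705)*10939 = 35063*10939 = 383554157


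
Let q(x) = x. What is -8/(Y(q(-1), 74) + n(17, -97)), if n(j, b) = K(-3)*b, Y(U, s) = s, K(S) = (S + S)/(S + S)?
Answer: 8/23 ≈ 0.34783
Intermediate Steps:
K(S) = 1 (K(S) = (2*S)/((2*S)) = (2*S)*(1/(2*S)) = 1)
n(j, b) = b (n(j, b) = 1*b = b)
-8/(Y(q(-1), 74) + n(17, -97)) = -8/(74 - 97) = -8/(-23) = -8*(-1/23) = 8/23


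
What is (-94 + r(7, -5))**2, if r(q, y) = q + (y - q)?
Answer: 9801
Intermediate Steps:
r(q, y) = y
(-94 + r(7, -5))**2 = (-94 - 5)**2 = (-99)**2 = 9801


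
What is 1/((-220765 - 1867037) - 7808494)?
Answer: -1/9896296 ≈ -1.0105e-7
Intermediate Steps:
1/((-220765 - 1867037) - 7808494) = 1/(-2087802 - 7808494) = 1/(-9896296) = -1/9896296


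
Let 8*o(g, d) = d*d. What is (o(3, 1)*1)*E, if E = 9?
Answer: 9/8 ≈ 1.1250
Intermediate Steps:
o(g, d) = d**2/8 (o(g, d) = (d*d)/8 = d**2/8)
(o(3, 1)*1)*E = (((1/8)*1**2)*1)*9 = (((1/8)*1)*1)*9 = ((1/8)*1)*9 = (1/8)*9 = 9/8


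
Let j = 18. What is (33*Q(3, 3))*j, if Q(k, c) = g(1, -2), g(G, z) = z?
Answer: -1188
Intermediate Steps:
Q(k, c) = -2
(33*Q(3, 3))*j = (33*(-2))*18 = -66*18 = -1188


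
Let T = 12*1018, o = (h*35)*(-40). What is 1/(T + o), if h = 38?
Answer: -1/40984 ≈ -2.4400e-5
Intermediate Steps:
o = -53200 (o = (38*35)*(-40) = 1330*(-40) = -53200)
T = 12216
1/(T + o) = 1/(12216 - 53200) = 1/(-40984) = -1/40984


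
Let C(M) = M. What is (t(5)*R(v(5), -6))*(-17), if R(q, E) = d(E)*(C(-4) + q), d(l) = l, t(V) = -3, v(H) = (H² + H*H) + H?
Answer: -15606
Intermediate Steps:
v(H) = H + 2*H² (v(H) = (H² + H²) + H = 2*H² + H = H + 2*H²)
R(q, E) = E*(-4 + q)
(t(5)*R(v(5), -6))*(-17) = -(-18)*(-4 + 5*(1 + 2*5))*(-17) = -(-18)*(-4 + 5*(1 + 10))*(-17) = -(-18)*(-4 + 5*11)*(-17) = -(-18)*(-4 + 55)*(-17) = -(-18)*51*(-17) = -3*(-306)*(-17) = 918*(-17) = -15606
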